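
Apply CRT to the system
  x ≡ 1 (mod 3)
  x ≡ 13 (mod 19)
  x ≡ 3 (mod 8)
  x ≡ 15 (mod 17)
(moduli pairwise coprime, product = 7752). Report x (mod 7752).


Product of moduli M = 3 · 19 · 8 · 17 = 7752.
Merge one congruence at a time:
  Start: x ≡ 1 (mod 3).
  Combine with x ≡ 13 (mod 19); new modulus lcm = 57.
    Write x = 1 + 3·t and substitute into x ≡ 13 (mod 19): 3·t ≡ 13 − 1 = 12 (mod 19).
    The inverse of 3 mod 19 is 13 (since 3·13 = 39 = 2·19 + 1), so t ≡ 13·12 = 156 ≡ 4 (mod 19).
    Then x = 1 + 3·4 = 13, valid modulo lcm(3, 19) = 57: x ≡ 13 (mod 57).
  Combine with x ≡ 3 (mod 8); new modulus lcm = 456.
    Write x = 13 + 57·t and substitute into x ≡ 3 (mod 8): 57·t ≡ 3 − 13 = -10 (mod 8).
    Reduce coefficients mod 8: 1·t ≡ 6 (mod 8).
    So t ≡ 6 (mod 8).
    Then x = 13 + 57·6 = 355, valid modulo lcm(57, 8) = 456: x ≡ 355 (mod 456).
  Combine with x ≡ 15 (mod 17); new modulus lcm = 7752.
    Write x = 355 + 456·t and substitute into x ≡ 15 (mod 17): 456·t ≡ 15 − 355 = -340 (mod 17).
    Reduce coefficients mod 17: 14·t ≡ 0 (mod 17).
    The inverse of 14 mod 17 is 11 (since 14·11 = 154 = 9·17 + 1), so t ≡ 11·0 = 0 ≡ 0 (mod 17).
    Then x = 355 + 456·0 = 355, valid modulo lcm(456, 17) = 7752: x ≡ 355 (mod 7752).
Verify against each original: 355 mod 3 = 1, 355 mod 19 = 13, 355 mod 8 = 3, 355 mod 17 = 15.

x ≡ 355 (mod 7752).


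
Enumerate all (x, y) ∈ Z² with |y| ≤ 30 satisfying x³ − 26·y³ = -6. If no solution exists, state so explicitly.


The equation is x³ - 26y³ = -6. For fixed y, x³ = 26·y³ − 6, so a solution requires the RHS to be a perfect cube.
Strategy: iterate y from -30 to 30, compute RHS = 26·y³ − 6, and check whether it is a (positive or negative) perfect cube.
Check small values of y:
  y = 0: RHS = -6 is not a perfect cube.
  y = 1: RHS = 20 is not a perfect cube.
  y = -1: RHS = -32 is not a perfect cube.
  y = 2: RHS = 202 is not a perfect cube.
  y = -2: RHS = -214 is not a perfect cube.
  y = 3: RHS = 696 is not a perfect cube.
  y = -3: RHS = -708 is not a perfect cube.
Continuing the search up to |y| = 30 finds no solutions either.
No (x, y) in the scanned range satisfies the equation.

No integer solutions with |y| ≤ 30.


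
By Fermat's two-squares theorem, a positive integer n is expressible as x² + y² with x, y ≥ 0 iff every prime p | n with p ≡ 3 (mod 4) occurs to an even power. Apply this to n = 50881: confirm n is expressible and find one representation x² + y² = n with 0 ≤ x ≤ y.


Step 1: Factor n = 50881 = 17 · 41 · 73.
Step 2: Check the mod-4 condition on each prime factor: 17 ≡ 1 (mod 4), exponent 1; 41 ≡ 1 (mod 4), exponent 1; 73 ≡ 1 (mod 4), exponent 1.
All primes ≡ 3 (mod 4) appear to even exponent (or don't appear), so by the two-squares theorem n IS expressible as a sum of two squares.
Step 3: Build a representation. Here n = 17 · 41 · 73 is a product of primes ≡ 1 (mod 4). Each prime p ≡ 1 (mod 4) is itself a sum of two squares; find a² by testing p − a² for a perfect square:
  17: 17 − 1² = 16 = 4² ⇒ 17 = 1² + 4².
  41: 41 − 1² = 40, 41 − 2² = 37, 41 − 3² = 32, 41 − 4² = 25 = 5² ⇒ 41 = 4² + 5².
  73: 73 − 1² = 72, 73 − 2² = 69, 73 − 3² = 64 = 8² ⇒ 73 = 3² + 8².
  Combine using the Brahmagupta–Fibonacci identity (a² + b²)(c² + d²) = (ac − bd)² + (ad + bc)² = (ac + bd)² + (ad − bc)²:
  17 · 41 = 697: from (1² + 4²)(4² + 5²), take (1·4 − 4·5, 1·5 + 4·4) = (4 − 20, 5 + 16) = (-16, 21); dropping signs (only squares matter) gives (16, 21); check 16² + 21² = 256 + 441 = 697 ✓.
  697 · 73 = 50881: from (16² + 21²)(3² + 8²), take (16·3 − 21·8, 16·8 + 21·3) = (48 − 168, 128 + 63) = (-120, 191); dropping signs (only squares matter) gives (120, 191); check 120² + 191² = 14400 + 36481 = 50881 ✓.
Step 4: Order so x ≤ y and verify: 120² + 191² = 14400 + 36481 = 50881 = n. ✓

n = 50881 = 120² + 191² (one valid representation with x ≤ y).


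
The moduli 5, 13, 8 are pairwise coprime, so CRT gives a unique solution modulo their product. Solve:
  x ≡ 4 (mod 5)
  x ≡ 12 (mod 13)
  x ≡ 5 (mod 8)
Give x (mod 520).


Moduli 5, 13, 8 are pairwise coprime; by CRT there is a unique solution modulo M = 5 · 13 · 8 = 520.
Solve pairwise, accumulating the modulus:
  Start with x ≡ 4 (mod 5).
  Combine with x ≡ 12 (mod 13): since gcd(5, 13) = 1, we get a unique residue mod 65.
    Write x = 4 + 5·t and substitute into x ≡ 12 (mod 13): 5·t ≡ 12 − 4 = 8 (mod 13).
    The inverse of 5 mod 13 is 8 (since 5·8 = 40 = 3·13 + 1), so t ≡ 8·8 = 64 ≡ 12 (mod 13).
    Then x = 4 + 5·12 = 64, valid modulo lcm(5, 13) = 65: x ≡ 64 (mod 65).
  Combine with x ≡ 5 (mod 8): since gcd(65, 8) = 1, we get a unique residue mod 520.
    Write x = 64 + 65·t and substitute into x ≡ 5 (mod 8): 65·t ≡ 5 − 64 = -59 (mod 8).
    Reduce coefficients mod 8: 1·t ≡ 5 (mod 8).
    So t ≡ 5 (mod 8).
    Then x = 64 + 65·5 = 389, valid modulo lcm(65, 8) = 520: x ≡ 389 (mod 520).
Verify: 389 mod 5 = 4 ✓, 389 mod 13 = 12 ✓, 389 mod 8 = 5 ✓.

x ≡ 389 (mod 520).


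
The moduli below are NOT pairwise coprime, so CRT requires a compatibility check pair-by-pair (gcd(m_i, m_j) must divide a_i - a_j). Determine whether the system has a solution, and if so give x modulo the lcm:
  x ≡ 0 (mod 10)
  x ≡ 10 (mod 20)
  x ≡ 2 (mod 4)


Moduli 10, 20, 4 are not pairwise coprime, so CRT works modulo lcm(m_i) when all pairwise compatibility conditions hold.
Pairwise compatibility: gcd(m_i, m_j) must divide a_i - a_j for every pair.
Merge one congruence at a time:
  Start: x ≡ 0 (mod 10).
  Combine with x ≡ 10 (mod 20): gcd(10, 20) = 10; 10 - 0 = 10, which IS divisible by 10, so compatible.
    Write x = 0 + 10·t and substitute into x ≡ 10 (mod 20): 10·t ≡ 10 − 0 = 10 (mod 20).
    Divide the congruence (and modulus) by g = 10: 1·t ≡ 1 (mod 2).
    So t ≡ 1 (mod 2).
    Then x = 0 + 10·1 = 10, valid modulo lcm(10, 20) = 20: x ≡ 10 (mod 20).
  Combine with x ≡ 2 (mod 4): gcd(20, 4) = 4; 2 - 10 = -8, which IS divisible by 4, so compatible.
    Write x = 10 + 20·t and substitute into x ≡ 2 (mod 4): 20·t ≡ 2 − 10 = -8 (mod 4).
    Divide the congruence (and modulus) by g = 4: 5·t ≡ -2 (mod 1).
    Modulo 1 every t works; take t = 0.
    Then x = 10 + 20·0 = 10, valid modulo lcm(20, 4) = 20: x ≡ 10 (mod 20).
Verify: 10 mod 10 = 0, 10 mod 20 = 10, 10 mod 4 = 2.

x ≡ 10 (mod 20).


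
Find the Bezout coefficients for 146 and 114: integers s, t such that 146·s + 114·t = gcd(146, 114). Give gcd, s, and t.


Euclidean algorithm on (146, 114) — divide until remainder is 0:
  146 = 1 · 114 + 32
  114 = 3 · 32 + 18
  32 = 1 · 18 + 14
  18 = 1 · 14 + 4
  14 = 3 · 4 + 2
  4 = 2 · 2 + 0
gcd(146, 114) = 2.
Track Bezout coefficients alongside the remainders: start with r₀ = 146 = a·1 + b·0 (s = 1, t = 0) and r₁ = 114 = a·0 + b·1 (s = 0, t = 1); each new remainder r_{k+1} = r_{k-1} − q_k·r_k inherits s_{k+1} = s_{k-1} − q_k·s_k, t_{k+1} = t_{k-1} − q_k·t_k, so r_k = a·s_k + b·t_k at every step:
  q = 1: r = 32, s = 1 − 1·0 = 1, t = 0 − 1·1 = -1  (check: 146·1 + 114·(-1) = 32)
  q = 3: r = 18, s = 0 − 3·1 = -3, t = 1 − 3·(-1) = 4  (check: 146·(-3) + 114·4 = 18)
  q = 1: r = 14, s = 1 − 1·(-3) = 4, t = -1 − 1·4 = -5  (check: 146·4 + 114·(-5) = 14)
  q = 1: r = 4, s = -3 − 1·4 = -7, t = 4 − 1·(-5) = 9  (check: 146·(-7) + 114·9 = 4)
  q = 3: r = 2, s = 4 − 3·(-7) = 25, t = -5 − 3·9 = -32  (check: 146·25 + 114·(-32) = 2)
The row with r = 2 (the gcd) gives the Bezout coefficients s = 25, t = -32.
Result: 146 · (25) + 114 · (-32) = 2.

gcd(146, 114) = 2; s = 25, t = -32 (check: 146·25 + 114·(-32) = 2).


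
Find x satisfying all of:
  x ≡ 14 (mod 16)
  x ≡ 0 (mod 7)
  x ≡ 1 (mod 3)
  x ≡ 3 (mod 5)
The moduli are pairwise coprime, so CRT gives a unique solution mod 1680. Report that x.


Product of moduli M = 16 · 7 · 3 · 5 = 1680.
Merge one congruence at a time:
  Start: x ≡ 14 (mod 16).
  Combine with x ≡ 0 (mod 7); new modulus lcm = 112.
    Write x = 14 + 16·t and substitute into x ≡ 0 (mod 7): 16·t ≡ 0 − 14 = -14 (mod 7).
    Reduce coefficients mod 7: 2·t ≡ 0 (mod 7).
    The inverse of 2 mod 7 is 4 (since 2·4 = 8 = 1·7 + 1), so t ≡ 4·0 = 0 ≡ 0 (mod 7).
    Then x = 14 + 16·0 = 14, valid modulo lcm(16, 7) = 112: x ≡ 14 (mod 112).
  Combine with x ≡ 1 (mod 3); new modulus lcm = 336.
    Write x = 14 + 112·t and substitute into x ≡ 1 (mod 3): 112·t ≡ 1 − 14 = -13 (mod 3).
    Reduce coefficients mod 3: 1·t ≡ 2 (mod 3).
    So t ≡ 2 (mod 3).
    Then x = 14 + 112·2 = 238, valid modulo lcm(112, 3) = 336: x ≡ 238 (mod 336).
  Combine with x ≡ 3 (mod 5); new modulus lcm = 1680.
    Write x = 238 + 336·t and substitute into x ≡ 3 (mod 5): 336·t ≡ 3 − 238 = -235 (mod 5).
    Reduce coefficients mod 5: 1·t ≡ 0 (mod 5).
    So t ≡ 0 (mod 5).
    Then x = 238 + 336·0 = 238, valid modulo lcm(336, 5) = 1680: x ≡ 238 (mod 1680).
Verify against each original: 238 mod 16 = 14, 238 mod 7 = 0, 238 mod 3 = 1, 238 mod 5 = 3.

x ≡ 238 (mod 1680).


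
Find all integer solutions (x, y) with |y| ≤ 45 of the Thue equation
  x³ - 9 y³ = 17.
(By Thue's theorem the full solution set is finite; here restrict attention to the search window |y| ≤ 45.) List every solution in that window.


The equation is x³ - 9y³ = 17. For fixed y, x³ = 9·y³ + 17, so a solution requires the RHS to be a perfect cube.
Strategy: iterate y from -45 to 45, compute RHS = 9·y³ + 17, and check whether it is a (positive or negative) perfect cube.
Check small values of y:
  y = 0: RHS = 17 is not a perfect cube.
  y = 1: RHS = 26 is not a perfect cube.
  y = -1: RHS = 8 = (2)³ ⇒ x = 2 works.
  y = 2: RHS = 89 is not a perfect cube.
  y = -2: RHS = -55 is not a perfect cube.
  y = 3: RHS = 260 is not a perfect cube.
  y = -3: RHS = -226 is not a perfect cube.
Continuing, at y = -25: RHS = -140608 = (-52)³ ⇒ x = -52 works.
Searching the remaining y in |y| ≤ 45 finds no further solutions.
Collected solutions: (2, -1), (-52, -25).

Solutions (with |y| ≤ 45): (2, -1), (-52, -25).


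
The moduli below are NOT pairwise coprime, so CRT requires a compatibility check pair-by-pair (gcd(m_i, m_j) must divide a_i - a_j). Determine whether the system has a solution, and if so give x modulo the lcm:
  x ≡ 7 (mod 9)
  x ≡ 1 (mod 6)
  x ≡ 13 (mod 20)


Moduli 9, 6, 20 are not pairwise coprime, so CRT works modulo lcm(m_i) when all pairwise compatibility conditions hold.
Pairwise compatibility: gcd(m_i, m_j) must divide a_i - a_j for every pair.
Merge one congruence at a time:
  Start: x ≡ 7 (mod 9).
  Combine with x ≡ 1 (mod 6): gcd(9, 6) = 3; 1 - 7 = -6, which IS divisible by 3, so compatible.
    Write x = 7 + 9·t and substitute into x ≡ 1 (mod 6): 9·t ≡ 1 − 7 = -6 (mod 6).
    Divide the congruence (and modulus) by g = 3: 3·t ≡ -2 (mod 2).
    Reduce coefficients mod 2: 1·t ≡ 0 (mod 2).
    So t ≡ 0 (mod 2).
    Then x = 7 + 9·0 = 7, valid modulo lcm(9, 6) = 18: x ≡ 7 (mod 18).
  Combine with x ≡ 13 (mod 20): gcd(18, 20) = 2; 13 - 7 = 6, which IS divisible by 2, so compatible.
    Write x = 7 + 18·t and substitute into x ≡ 13 (mod 20): 18·t ≡ 13 − 7 = 6 (mod 20).
    Divide the congruence (and modulus) by g = 2: 9·t ≡ 3 (mod 10).
    The inverse of 9 mod 10 is 9 (since 9·9 = 81 = 8·10 + 1), so t ≡ 9·3 = 27 ≡ 7 (mod 10).
    Then x = 7 + 18·7 = 133, valid modulo lcm(18, 20) = 180: x ≡ 133 (mod 180).
Verify: 133 mod 9 = 7, 133 mod 6 = 1, 133 mod 20 = 13.

x ≡ 133 (mod 180).


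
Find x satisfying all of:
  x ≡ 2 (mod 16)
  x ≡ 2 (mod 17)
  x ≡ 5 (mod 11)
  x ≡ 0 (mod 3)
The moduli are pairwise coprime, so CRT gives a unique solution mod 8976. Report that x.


Product of moduli M = 16 · 17 · 11 · 3 = 8976.
Merge one congruence at a time:
  Start: x ≡ 2 (mod 16).
  Combine with x ≡ 2 (mod 17); new modulus lcm = 272.
    Write x = 2 + 16·t and substitute into x ≡ 2 (mod 17): 16·t ≡ 2 − 2 = 0 (mod 17).
    The inverse of 16 mod 17 is 16 (since 16·16 = 256 = 15·17 + 1), so t ≡ 16·0 = 0 ≡ 0 (mod 17).
    Then x = 2 + 16·0 = 2, valid modulo lcm(16, 17) = 272: x ≡ 2 (mod 272).
  Combine with x ≡ 5 (mod 11); new modulus lcm = 2992.
    Write x = 2 + 272·t and substitute into x ≡ 5 (mod 11): 272·t ≡ 5 − 2 = 3 (mod 11).
    Reduce coefficients mod 11: 8·t ≡ 3 (mod 11).
    The inverse of 8 mod 11 is 7 (since 8·7 = 56 = 5·11 + 1), so t ≡ 7·3 = 21 ≡ 10 (mod 11).
    Then x = 2 + 272·10 = 2722, valid modulo lcm(272, 11) = 2992: x ≡ 2722 (mod 2992).
  Combine with x ≡ 0 (mod 3); new modulus lcm = 8976.
    Write x = 2722 + 2992·t and substitute into x ≡ 0 (mod 3): 2992·t ≡ 0 − 2722 = -2722 (mod 3).
    Reduce coefficients mod 3: 1·t ≡ 2 (mod 3).
    So t ≡ 2 (mod 3).
    Then x = 2722 + 2992·2 = 8706, valid modulo lcm(2992, 3) = 8976: x ≡ 8706 (mod 8976).
Verify against each original: 8706 mod 16 = 2, 8706 mod 17 = 2, 8706 mod 11 = 5, 8706 mod 3 = 0.

x ≡ 8706 (mod 8976).


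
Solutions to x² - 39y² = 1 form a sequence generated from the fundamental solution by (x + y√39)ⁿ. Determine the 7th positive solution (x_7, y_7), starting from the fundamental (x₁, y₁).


Step 1: Find the fundamental solution (x₁, y₁) of x² - 39y² = 1.
  Expand √39 as a continued fraction. a₀ = ⌊√39⌋ = 6; iterate m_{k+1} = d_k·a_k − m_k, d_{k+1} = (39 − m_{k+1}²)/d_k, a_{k+1} = ⌊(a₀ + m_{k+1})/d_{k+1}⌋ (starting m₀ = 0, d₀ = 1), with convergents p_k = a_k·p_{k-1} + p_{k-2}, q_k = a_k·q_{k-1} + q_{k-2} (p₋₁ = 1, q₋₁ = 0):
  k = 0: a₀ = 6; p₀/q₀ = 6/1; p₀² − 39·q₀² = 36 − 39 = -3.
  k = 1: m = 6, d = 3, a = ⌊(6 + 6)/3⌋ = 4; p/q = (4·6 + 1)/(4·1 + 0) = 25/4; p² − 39·q² = 625 − 624 = 1.
  The first convergent with p² − 39·q² = 1 gives the fundamental solution (x₁, y₁) = (25, 4).
Step 2: Apply the recurrence (x_{n+1}, y_{n+1}) = (x₁x_n + 39y₁y_n, x₁y_n + y₁x_n) repeatedly.
  From (x_1, y_1) = (25, 4): x_2 = 25·25 + 39·4·4 = 1249; y_2 = 25·4 + 4·25 = 200.
  From (x_2, y_2) = (1249, 200): x_3 = 25·1249 + 39·4·200 = 62425; y_3 = 25·200 + 4·1249 = 9996.
  From (x_3, y_3) = (62425, 9996): x_4 = 25·62425 + 39·4·9996 = 3120001; y_4 = 25·9996 + 4·62425 = 499600.
  From (x_4, y_4) = (3120001, 499600): x_5 = 25·3120001 + 39·4·499600 = 155937625; y_5 = 25·499600 + 4·3120001 = 24970004.
  From (x_5, y_5) = (155937625, 24970004): x_6 = 25·155937625 + 39·4·24970004 = 7793761249; y_6 = 25·24970004 + 4·155937625 = 1248000600.
  From (x_6, y_6) = (7793761249, 1248000600): x_7 = 25·7793761249 + 39·4·1248000600 = 389532124825; y_7 = 25·1248000600 + 4·7793761249 = 62375059996.
Step 3: Verify x_7² - 39·y_7² = 151735276270679381280625 - 151735276270679381280624 = 1 (should be 1). ✓

(x_1, y_1) = (25, 4); (x_7, y_7) = (389532124825, 62375059996).


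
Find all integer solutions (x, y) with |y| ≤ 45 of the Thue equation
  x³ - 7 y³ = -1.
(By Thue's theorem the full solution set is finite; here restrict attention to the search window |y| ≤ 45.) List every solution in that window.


The equation is x³ - 7y³ = -1. For fixed y, x³ = 7·y³ − 1, so a solution requires the RHS to be a perfect cube.
Strategy: iterate y from -45 to 45, compute RHS = 7·y³ − 1, and check whether it is a (positive or negative) perfect cube.
Check small values of y:
  y = 0: RHS = -1 = (-1)³ ⇒ x = -1 works.
  y = 1: RHS = 6 is not a perfect cube.
  y = -1: RHS = -8 = (-2)³ ⇒ x = -2 works.
  y = 2: RHS = 55 is not a perfect cube.
  y = -2: RHS = -57 is not a perfect cube.
  y = 3: RHS = 188 is not a perfect cube.
  y = -3: RHS = -190 is not a perfect cube.
Continuing the search up to |y| = 45 finds no further solutions beyond those listed.
Collected solutions: (-1, 0), (-2, -1).

Solutions (with |y| ≤ 45): (-1, 0), (-2, -1).


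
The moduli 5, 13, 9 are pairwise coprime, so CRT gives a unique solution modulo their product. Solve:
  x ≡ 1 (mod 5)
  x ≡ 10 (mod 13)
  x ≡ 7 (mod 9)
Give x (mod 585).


Moduli 5, 13, 9 are pairwise coprime; by CRT there is a unique solution modulo M = 5 · 13 · 9 = 585.
Solve pairwise, accumulating the modulus:
  Start with x ≡ 1 (mod 5).
  Combine with x ≡ 10 (mod 13): since gcd(5, 13) = 1, we get a unique residue mod 65.
    Write x = 1 + 5·t and substitute into x ≡ 10 (mod 13): 5·t ≡ 10 − 1 = 9 (mod 13).
    The inverse of 5 mod 13 is 8 (since 5·8 = 40 = 3·13 + 1), so t ≡ 8·9 = 72 ≡ 7 (mod 13).
    Then x = 1 + 5·7 = 36, valid modulo lcm(5, 13) = 65: x ≡ 36 (mod 65).
  Combine with x ≡ 7 (mod 9): since gcd(65, 9) = 1, we get a unique residue mod 585.
    Write x = 36 + 65·t and substitute into x ≡ 7 (mod 9): 65·t ≡ 7 − 36 = -29 (mod 9).
    Reduce coefficients mod 9: 2·t ≡ 7 (mod 9).
    The inverse of 2 mod 9 is 5 (since 2·5 = 10 = 1·9 + 1), so t ≡ 5·7 = 35 ≡ 8 (mod 9).
    Then x = 36 + 65·8 = 556, valid modulo lcm(65, 9) = 585: x ≡ 556 (mod 585).
Verify: 556 mod 5 = 1 ✓, 556 mod 13 = 10 ✓, 556 mod 9 = 7 ✓.

x ≡ 556 (mod 585).


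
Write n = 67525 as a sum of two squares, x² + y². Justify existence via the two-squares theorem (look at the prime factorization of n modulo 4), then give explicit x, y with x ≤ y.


Step 1: Factor n = 67525 = 5^2 · 37 · 73.
Step 2: Check the mod-4 condition on each prime factor: 5 ≡ 1 (mod 4), exponent 2; 37 ≡ 1 (mod 4), exponent 1; 73 ≡ 1 (mod 4), exponent 1.
All primes ≡ 3 (mod 4) appear to even exponent (or don't appear), so by the two-squares theorem n IS expressible as a sum of two squares.
Step 3: Build a representation. Group n = k² · m with k = 5 and m = 37 · 73 = 2701 (a product of primes ≡ 1 (mod 4)); a representation of m scales to one of n via (k·x)² + (k·y)² = k²(x² + y²). Each prime p ≡ 1 (mod 4) is itself a sum of two squares; find a² by testing p − a² for a perfect square:
  37: 37 − 1² = 36 = 6² ⇒ 37 = 1² + 6².
  73: 73 − 1² = 72, 73 − 2² = 69, 73 − 3² = 64 = 8² ⇒ 73 = 3² + 8².
  Combine using the Brahmagupta–Fibonacci identity (a² + b²)(c² + d²) = (ac − bd)² + (ad + bc)² = (ac + bd)² + (ad − bc)²:
  37 · 73 = 2701: from (1² + 6²)(3² + 8²), take (1·3 − 6·8, 1·8 + 6·3) = (3 − 48, 8 + 18) = (-45, 26); dropping signs (only squares matter) gives (45, 26); check 45² + 26² = 2025 + 676 = 2701 ✓.
  Scale by k = 5: (5·45, 5·26) = (225, 130).
Step 4: Order so x ≤ y and verify: 130² + 225² = 16900 + 50625 = 67525 = n. ✓

n = 67525 = 130² + 225² (one valid representation with x ≤ y).


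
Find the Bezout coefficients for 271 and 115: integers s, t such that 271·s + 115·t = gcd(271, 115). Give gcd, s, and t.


Euclidean algorithm on (271, 115) — divide until remainder is 0:
  271 = 2 · 115 + 41
  115 = 2 · 41 + 33
  41 = 1 · 33 + 8
  33 = 4 · 8 + 1
  8 = 8 · 1 + 0
gcd(271, 115) = 1.
Track Bezout coefficients alongside the remainders: start with r₀ = 271 = a·1 + b·0 (s = 1, t = 0) and r₁ = 115 = a·0 + b·1 (s = 0, t = 1); each new remainder r_{k+1} = r_{k-1} − q_k·r_k inherits s_{k+1} = s_{k-1} − q_k·s_k, t_{k+1} = t_{k-1} − q_k·t_k, so r_k = a·s_k + b·t_k at every step:
  q = 2: r = 41, s = 1 − 2·0 = 1, t = 0 − 2·1 = -2  (check: 271·1 + 115·(-2) = 41)
  q = 2: r = 33, s = 0 − 2·1 = -2, t = 1 − 2·(-2) = 5  (check: 271·(-2) + 115·5 = 33)
  q = 1: r = 8, s = 1 − 1·(-2) = 3, t = -2 − 1·5 = -7  (check: 271·3 + 115·(-7) = 8)
  q = 4: r = 1, s = -2 − 4·3 = -14, t = 5 − 4·(-7) = 33  (check: 271·(-14) + 115·33 = 1)
The row with r = 1 (the gcd) gives the Bezout coefficients s = -14, t = 33.
Result: 271 · (-14) + 115 · (33) = 1.

gcd(271, 115) = 1; s = -14, t = 33 (check: 271·(-14) + 115·33 = 1).


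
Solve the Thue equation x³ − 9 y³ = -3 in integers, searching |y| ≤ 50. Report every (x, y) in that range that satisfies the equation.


The equation is x³ - 9y³ = -3. For fixed y, x³ = 9·y³ − 3, so a solution requires the RHS to be a perfect cube.
Strategy: iterate y from -50 to 50, compute RHS = 9·y³ − 3, and check whether it is a (positive or negative) perfect cube.
Check small values of y:
  y = 0: RHS = -3 is not a perfect cube.
  y = 1: RHS = 6 is not a perfect cube.
  y = -1: RHS = -12 is not a perfect cube.
  y = 2: RHS = 69 is not a perfect cube.
  y = -2: RHS = -75 is not a perfect cube.
  y = 3: RHS = 240 is not a perfect cube.
  y = -3: RHS = -246 is not a perfect cube.
Continuing the search up to |y| = 50 finds no solutions either.
No (x, y) in the scanned range satisfies the equation.

No integer solutions with |y| ≤ 50.


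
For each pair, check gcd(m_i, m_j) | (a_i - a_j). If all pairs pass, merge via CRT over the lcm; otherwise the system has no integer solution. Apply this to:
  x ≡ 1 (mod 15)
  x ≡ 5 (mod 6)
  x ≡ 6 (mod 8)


Moduli 15, 6, 8 are not pairwise coprime, so CRT works modulo lcm(m_i) when all pairwise compatibility conditions hold.
Pairwise compatibility: gcd(m_i, m_j) must divide a_i - a_j for every pair.
Merge one congruence at a time:
  Start: x ≡ 1 (mod 15).
  Combine with x ≡ 5 (mod 6): gcd(15, 6) = 3, and 5 - 1 = 4 is NOT divisible by 3.
    ⇒ system is inconsistent (no integer solution).

No solution (the system is inconsistent).


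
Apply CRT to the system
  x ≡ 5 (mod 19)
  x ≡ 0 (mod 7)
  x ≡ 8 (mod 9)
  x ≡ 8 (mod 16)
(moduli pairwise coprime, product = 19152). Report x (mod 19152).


Product of moduli M = 19 · 7 · 9 · 16 = 19152.
Merge one congruence at a time:
  Start: x ≡ 5 (mod 19).
  Combine with x ≡ 0 (mod 7); new modulus lcm = 133.
    Write x = 5 + 19·t and substitute into x ≡ 0 (mod 7): 19·t ≡ 0 − 5 = -5 (mod 7).
    Reduce coefficients mod 7: 5·t ≡ 2 (mod 7).
    The inverse of 5 mod 7 is 3 (since 5·3 = 15 = 2·7 + 1), so t ≡ 3·2 = 6 ≡ 6 (mod 7).
    Then x = 5 + 19·6 = 119, valid modulo lcm(19, 7) = 133: x ≡ 119 (mod 133).
  Combine with x ≡ 8 (mod 9); new modulus lcm = 1197.
    Write x = 119 + 133·t and substitute into x ≡ 8 (mod 9): 133·t ≡ 8 − 119 = -111 (mod 9).
    Reduce coefficients mod 9: 7·t ≡ 6 (mod 9).
    The inverse of 7 mod 9 is 4 (since 7·4 = 28 = 3·9 + 1), so t ≡ 4·6 = 24 ≡ 6 (mod 9).
    Then x = 119 + 133·6 = 917, valid modulo lcm(133, 9) = 1197: x ≡ 917 (mod 1197).
  Combine with x ≡ 8 (mod 16); new modulus lcm = 19152.
    Write x = 917 + 1197·t and substitute into x ≡ 8 (mod 16): 1197·t ≡ 8 − 917 = -909 (mod 16).
    Reduce coefficients mod 16: 13·t ≡ 3 (mod 16).
    The inverse of 13 mod 16 is 5 (since 13·5 = 65 = 4·16 + 1), so t ≡ 5·3 = 15 ≡ 15 (mod 16).
    Then x = 917 + 1197·15 = 18872, valid modulo lcm(1197, 16) = 19152: x ≡ 18872 (mod 19152).
Verify against each original: 18872 mod 19 = 5, 18872 mod 7 = 0, 18872 mod 9 = 8, 18872 mod 16 = 8.

x ≡ 18872 (mod 19152).


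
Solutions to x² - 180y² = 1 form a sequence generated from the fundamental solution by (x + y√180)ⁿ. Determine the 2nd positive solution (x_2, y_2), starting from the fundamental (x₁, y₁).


Step 1: Find the fundamental solution (x₁, y₁) of x² - 180y² = 1.
  Expand √180 as a continued fraction. a₀ = ⌊√180⌋ = 13; iterate m_{k+1} = d_k·a_k − m_k, d_{k+1} = (180 − m_{k+1}²)/d_k, a_{k+1} = ⌊(a₀ + m_{k+1})/d_{k+1}⌋ (starting m₀ = 0, d₀ = 1), with convergents p_k = a_k·p_{k-1} + p_{k-2}, q_k = a_k·q_{k-1} + q_{k-2} (p₋₁ = 1, q₋₁ = 0):
  k = 0: a₀ = 13; p₀/q₀ = 13/1; p₀² − 180·q₀² = 169 − 180 = -11.
  k = 1: m = 13, d = 11, a = ⌊(13 + 13)/11⌋ = 2; p/q = (2·13 + 1)/(2·1 + 0) = 27/2; p² − 180·q² = 729 − 720 = 9.
  k = 2: m = 9, d = 9, a = ⌊(13 + 9)/9⌋ = 2; p/q = (2·27 + 13)/(2·2 + 1) = 67/5; p² − 180·q² = 4489 − 4500 = -11.
  k = 3: m = 9, d = 11, a = ⌊(13 + 9)/11⌋ = 2; p/q = (2·67 + 27)/(2·5 + 2) = 161/12; p² − 180·q² = 25921 − 25920 = 1.
  The first convergent with p² − 180·q² = 1 gives the fundamental solution (x₁, y₁) = (161, 12).
Step 2: Apply the recurrence (x_{n+1}, y_{n+1}) = (x₁x_n + 180y₁y_n, x₁y_n + y₁x_n) repeatedly.
  From (x_1, y_1) = (161, 12): x_2 = 161·161 + 180·12·12 = 51841; y_2 = 161·12 + 12·161 = 3864.
Step 3: Verify x_2² - 180·y_2² = 2687489281 - 2687489280 = 1 (should be 1). ✓

(x_1, y_1) = (161, 12); (x_2, y_2) = (51841, 3864).


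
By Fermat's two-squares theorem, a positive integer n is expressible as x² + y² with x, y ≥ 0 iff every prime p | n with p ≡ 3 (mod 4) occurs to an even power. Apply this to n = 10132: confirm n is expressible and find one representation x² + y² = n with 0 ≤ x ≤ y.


Step 1: Factor n = 10132 = 2^2 · 17 · 149.
Step 2: Check the mod-4 condition on each prime factor: 2 = 2 (special); 17 ≡ 1 (mod 4), exponent 1; 149 ≡ 1 (mod 4), exponent 1.
All primes ≡ 3 (mod 4) appear to even exponent (or don't appear), so by the two-squares theorem n IS expressible as a sum of two squares.
Step 3: Build a representation. Group n = k² · m with k = 2 and m = 17 · 149 = 2533 (a product of primes ≡ 1 (mod 4)); a representation of m scales to one of n via (k·x)² + (k·y)² = k²(x² + y²). Each prime p ≡ 1 (mod 4) is itself a sum of two squares; find a² by testing p − a² for a perfect square:
  17: 17 − 1² = 16 = 4² ⇒ 17 = 1² + 4².
  149: 149 − 1² = 148, 149 − 2² = 145, 149 − 3² = 140, 149 − 4² = 133, 149 − 5² = 124, 149 − 6² = 113, 149 − 7² = 100 = 10² ⇒ 149 = 7² + 10².
  Combine using the Brahmagupta–Fibonacci identity (a² + b²)(c² + d²) = (ac − bd)² + (ad + bc)² = (ac + bd)² + (ad − bc)²:
  17 · 149 = 2533: from (1² + 4²)(7² + 10²), take (1·7 − 4·10, 1·10 + 4·7) = (7 − 40, 10 + 28) = (-33, 38); dropping signs (only squares matter) gives (33, 38); check 33² + 38² = 1089 + 1444 = 2533 ✓.
  Scale by k = 2: (2·33, 2·38) = (66, 76).
Step 4: Order so x ≤ y and verify: 66² + 76² = 4356 + 5776 = 10132 = n. ✓

n = 10132 = 66² + 76² (one valid representation with x ≤ y).


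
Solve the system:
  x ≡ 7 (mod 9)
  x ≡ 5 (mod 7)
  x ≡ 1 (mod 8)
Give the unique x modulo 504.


Moduli 9, 7, 8 are pairwise coprime; by CRT there is a unique solution modulo M = 9 · 7 · 8 = 504.
Solve pairwise, accumulating the modulus:
  Start with x ≡ 7 (mod 9).
  Combine with x ≡ 5 (mod 7): since gcd(9, 7) = 1, we get a unique residue mod 63.
    Write x = 7 + 9·t and substitute into x ≡ 5 (mod 7): 9·t ≡ 5 − 7 = -2 (mod 7).
    Reduce coefficients mod 7: 2·t ≡ 5 (mod 7).
    The inverse of 2 mod 7 is 4 (since 2·4 = 8 = 1·7 + 1), so t ≡ 4·5 = 20 ≡ 6 (mod 7).
    Then x = 7 + 9·6 = 61, valid modulo lcm(9, 7) = 63: x ≡ 61 (mod 63).
  Combine with x ≡ 1 (mod 8): since gcd(63, 8) = 1, we get a unique residue mod 504.
    Write x = 61 + 63·t and substitute into x ≡ 1 (mod 8): 63·t ≡ 1 − 61 = -60 (mod 8).
    Reduce coefficients mod 8: 7·t ≡ 4 (mod 8).
    The inverse of 7 mod 8 is 7 (since 7·7 = 49 = 6·8 + 1), so t ≡ 7·4 = 28 ≡ 4 (mod 8).
    Then x = 61 + 63·4 = 313, valid modulo lcm(63, 8) = 504: x ≡ 313 (mod 504).
Verify: 313 mod 9 = 7 ✓, 313 mod 7 = 5 ✓, 313 mod 8 = 1 ✓.

x ≡ 313 (mod 504).


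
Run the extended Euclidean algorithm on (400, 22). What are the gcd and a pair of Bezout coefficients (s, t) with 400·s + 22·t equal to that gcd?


Euclidean algorithm on (400, 22) — divide until remainder is 0:
  400 = 18 · 22 + 4
  22 = 5 · 4 + 2
  4 = 2 · 2 + 0
gcd(400, 22) = 2.
Track Bezout coefficients alongside the remainders: start with r₀ = 400 = a·1 + b·0 (s = 1, t = 0) and r₁ = 22 = a·0 + b·1 (s = 0, t = 1); each new remainder r_{k+1} = r_{k-1} − q_k·r_k inherits s_{k+1} = s_{k-1} − q_k·s_k, t_{k+1} = t_{k-1} − q_k·t_k, so r_k = a·s_k + b·t_k at every step:
  q = 18: r = 4, s = 1 − 18·0 = 1, t = 0 − 18·1 = -18  (check: 400·1 + 22·(-18) = 4)
  q = 5: r = 2, s = 0 − 5·1 = -5, t = 1 − 5·(-18) = 91  (check: 400·(-5) + 22·91 = 2)
The row with r = 2 (the gcd) gives the Bezout coefficients s = -5, t = 91.
Result: 400 · (-5) + 22 · (91) = 2.

gcd(400, 22) = 2; s = -5, t = 91 (check: 400·(-5) + 22·91 = 2).


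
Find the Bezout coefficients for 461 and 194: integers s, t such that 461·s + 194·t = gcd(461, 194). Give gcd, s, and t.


Euclidean algorithm on (461, 194) — divide until remainder is 0:
  461 = 2 · 194 + 73
  194 = 2 · 73 + 48
  73 = 1 · 48 + 25
  48 = 1 · 25 + 23
  25 = 1 · 23 + 2
  23 = 11 · 2 + 1
  2 = 2 · 1 + 0
gcd(461, 194) = 1.
Track Bezout coefficients alongside the remainders: start with r₀ = 461 = a·1 + b·0 (s = 1, t = 0) and r₁ = 194 = a·0 + b·1 (s = 0, t = 1); each new remainder r_{k+1} = r_{k-1} − q_k·r_k inherits s_{k+1} = s_{k-1} − q_k·s_k, t_{k+1} = t_{k-1} − q_k·t_k, so r_k = a·s_k + b·t_k at every step:
  q = 2: r = 73, s = 1 − 2·0 = 1, t = 0 − 2·1 = -2  (check: 461·1 + 194·(-2) = 73)
  q = 2: r = 48, s = 0 − 2·1 = -2, t = 1 − 2·(-2) = 5  (check: 461·(-2) + 194·5 = 48)
  q = 1: r = 25, s = 1 − 1·(-2) = 3, t = -2 − 1·5 = -7  (check: 461·3 + 194·(-7) = 25)
  q = 1: r = 23, s = -2 − 1·3 = -5, t = 5 − 1·(-7) = 12  (check: 461·(-5) + 194·12 = 23)
  q = 1: r = 2, s = 3 − 1·(-5) = 8, t = -7 − 1·12 = -19  (check: 461·8 + 194·(-19) = 2)
  q = 11: r = 1, s = -5 − 11·8 = -93, t = 12 − 11·(-19) = 221  (check: 461·(-93) + 194·221 = 1)
The row with r = 1 (the gcd) gives the Bezout coefficients s = -93, t = 221.
Result: 461 · (-93) + 194 · (221) = 1.

gcd(461, 194) = 1; s = -93, t = 221 (check: 461·(-93) + 194·221 = 1).


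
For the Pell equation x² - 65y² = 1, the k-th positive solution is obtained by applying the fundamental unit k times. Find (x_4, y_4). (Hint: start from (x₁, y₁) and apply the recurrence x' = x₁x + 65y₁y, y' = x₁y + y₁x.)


Step 1: Find the fundamental solution (x₁, y₁) of x² - 65y² = 1.
  Expand √65 as a continued fraction. a₀ = ⌊√65⌋ = 8; iterate m_{k+1} = d_k·a_k − m_k, d_{k+1} = (65 − m_{k+1}²)/d_k, a_{k+1} = ⌊(a₀ + m_{k+1})/d_{k+1}⌋ (starting m₀ = 0, d₀ = 1), with convergents p_k = a_k·p_{k-1} + p_{k-2}, q_k = a_k·q_{k-1} + q_{k-2} (p₋₁ = 1, q₋₁ = 0):
  k = 0: a₀ = 8; p₀/q₀ = 8/1; p₀² − 65·q₀² = 64 − 65 = -1.
  k = 1: m = 8, d = 1, a = ⌊(8 + 8)/1⌋ = 16; p/q = (16·8 + 1)/(16·1 + 0) = 129/16; p² − 65·q² = 16641 − 16640 = 1.
  The first convergent with p² − 65·q² = 1 gives the fundamental solution (x₁, y₁) = (129, 16).
Step 2: Apply the recurrence (x_{n+1}, y_{n+1}) = (x₁x_n + 65y₁y_n, x₁y_n + y₁x_n) repeatedly.
  From (x_1, y_1) = (129, 16): x_2 = 129·129 + 65·16·16 = 33281; y_2 = 129·16 + 16·129 = 4128.
  From (x_2, y_2) = (33281, 4128): x_3 = 129·33281 + 65·16·4128 = 8586369; y_3 = 129·4128 + 16·33281 = 1065008.
  From (x_3, y_3) = (8586369, 1065008): x_4 = 129·8586369 + 65·16·1065008 = 2215249921; y_4 = 129·1065008 + 16·8586369 = 274767936.
Step 3: Verify x_4² - 65·y_4² = 4907332212490506241 - 4907332212490506240 = 1 (should be 1). ✓

(x_1, y_1) = (129, 16); (x_4, y_4) = (2215249921, 274767936).


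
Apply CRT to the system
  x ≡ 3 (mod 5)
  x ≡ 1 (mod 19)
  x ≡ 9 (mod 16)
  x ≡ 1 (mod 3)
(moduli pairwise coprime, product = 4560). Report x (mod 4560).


Product of moduli M = 5 · 19 · 16 · 3 = 4560.
Merge one congruence at a time:
  Start: x ≡ 3 (mod 5).
  Combine with x ≡ 1 (mod 19); new modulus lcm = 95.
    Write x = 3 + 5·t and substitute into x ≡ 1 (mod 19): 5·t ≡ 1 − 3 = -2 (mod 19).
    Reduce coefficients mod 19: 5·t ≡ 17 (mod 19).
    The inverse of 5 mod 19 is 4 (since 5·4 = 20 = 1·19 + 1), so t ≡ 4·17 = 68 ≡ 11 (mod 19).
    Then x = 3 + 5·11 = 58, valid modulo lcm(5, 19) = 95: x ≡ 58 (mod 95).
  Combine with x ≡ 9 (mod 16); new modulus lcm = 1520.
    Write x = 58 + 95·t and substitute into x ≡ 9 (mod 16): 95·t ≡ 9 − 58 = -49 (mod 16).
    Reduce coefficients mod 16: 15·t ≡ 15 (mod 16).
    The inverse of 15 mod 16 is 15 (since 15·15 = 225 = 14·16 + 1), so t ≡ 15·15 = 225 ≡ 1 (mod 16).
    Then x = 58 + 95·1 = 153, valid modulo lcm(95, 16) = 1520: x ≡ 153 (mod 1520).
  Combine with x ≡ 1 (mod 3); new modulus lcm = 4560.
    Write x = 153 + 1520·t and substitute into x ≡ 1 (mod 3): 1520·t ≡ 1 − 153 = -152 (mod 3).
    Reduce coefficients mod 3: 2·t ≡ 1 (mod 3).
    The inverse of 2 mod 3 is 2 (since 2·2 = 4 = 1·3 + 1), so t ≡ 2·1 = 2 ≡ 2 (mod 3).
    Then x = 153 + 1520·2 = 3193, valid modulo lcm(1520, 3) = 4560: x ≡ 3193 (mod 4560).
Verify against each original: 3193 mod 5 = 3, 3193 mod 19 = 1, 3193 mod 16 = 9, 3193 mod 3 = 1.

x ≡ 3193 (mod 4560).


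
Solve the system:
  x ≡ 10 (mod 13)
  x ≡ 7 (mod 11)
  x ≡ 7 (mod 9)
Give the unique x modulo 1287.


Moduli 13, 11, 9 are pairwise coprime; by CRT there is a unique solution modulo M = 13 · 11 · 9 = 1287.
Solve pairwise, accumulating the modulus:
  Start with x ≡ 10 (mod 13).
  Combine with x ≡ 7 (mod 11): since gcd(13, 11) = 1, we get a unique residue mod 143.
    Write x = 10 + 13·t and substitute into x ≡ 7 (mod 11): 13·t ≡ 7 − 10 = -3 (mod 11).
    Reduce coefficients mod 11: 2·t ≡ 8 (mod 11).
    The inverse of 2 mod 11 is 6 (since 2·6 = 12 = 1·11 + 1), so t ≡ 6·8 = 48 ≡ 4 (mod 11).
    Then x = 10 + 13·4 = 62, valid modulo lcm(13, 11) = 143: x ≡ 62 (mod 143).
  Combine with x ≡ 7 (mod 9): since gcd(143, 9) = 1, we get a unique residue mod 1287.
    Write x = 62 + 143·t and substitute into x ≡ 7 (mod 9): 143·t ≡ 7 − 62 = -55 (mod 9).
    Reduce coefficients mod 9: 8·t ≡ 8 (mod 9).
    The inverse of 8 mod 9 is 8 (since 8·8 = 64 = 7·9 + 1), so t ≡ 8·8 = 64 ≡ 1 (mod 9).
    Then x = 62 + 143·1 = 205, valid modulo lcm(143, 9) = 1287: x ≡ 205 (mod 1287).
Verify: 205 mod 13 = 10 ✓, 205 mod 11 = 7 ✓, 205 mod 9 = 7 ✓.

x ≡ 205 (mod 1287).


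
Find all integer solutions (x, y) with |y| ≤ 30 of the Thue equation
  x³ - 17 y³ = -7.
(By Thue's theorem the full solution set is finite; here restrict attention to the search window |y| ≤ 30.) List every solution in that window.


The equation is x³ - 17y³ = -7. For fixed y, x³ = 17·y³ − 7, so a solution requires the RHS to be a perfect cube.
Strategy: iterate y from -30 to 30, compute RHS = 17·y³ − 7, and check whether it is a (positive or negative) perfect cube.
Check small values of y:
  y = 0: RHS = -7 is not a perfect cube.
  y = 1: RHS = 10 is not a perfect cube.
  y = -1: RHS = -24 is not a perfect cube.
  y = 2: RHS = 129 is not a perfect cube.
  y = -2: RHS = -143 is not a perfect cube.
  y = 3: RHS = 452 is not a perfect cube.
  y = -3: RHS = -466 is not a perfect cube.
Continuing the search up to |y| = 30 finds no solutions either.
No (x, y) in the scanned range satisfies the equation.

No integer solutions with |y| ≤ 30.


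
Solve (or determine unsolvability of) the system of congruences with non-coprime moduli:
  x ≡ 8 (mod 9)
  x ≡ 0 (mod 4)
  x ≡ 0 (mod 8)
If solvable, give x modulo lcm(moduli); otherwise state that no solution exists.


Moduli 9, 4, 8 are not pairwise coprime, so CRT works modulo lcm(m_i) when all pairwise compatibility conditions hold.
Pairwise compatibility: gcd(m_i, m_j) must divide a_i - a_j for every pair.
Merge one congruence at a time:
  Start: x ≡ 8 (mod 9).
  Combine with x ≡ 0 (mod 4): gcd(9, 4) = 1; 0 - 8 = -8, which IS divisible by 1, so compatible.
    Write x = 8 + 9·t and substitute into x ≡ 0 (mod 4): 9·t ≡ 0 − 8 = -8 (mod 4).
    Reduce coefficients mod 4: 1·t ≡ 0 (mod 4).
    So t ≡ 0 (mod 4).
    Then x = 8 + 9·0 = 8, valid modulo lcm(9, 4) = 36: x ≡ 8 (mod 36).
  Combine with x ≡ 0 (mod 8): gcd(36, 8) = 4; 0 - 8 = -8, which IS divisible by 4, so compatible.
    Write x = 8 + 36·t and substitute into x ≡ 0 (mod 8): 36·t ≡ 0 − 8 = -8 (mod 8).
    Divide the congruence (and modulus) by g = 4: 9·t ≡ -2 (mod 2).
    Reduce coefficients mod 2: 1·t ≡ 0 (mod 2).
    So t ≡ 0 (mod 2).
    Then x = 8 + 36·0 = 8, valid modulo lcm(36, 8) = 72: x ≡ 8 (mod 72).
Verify: 8 mod 9 = 8, 8 mod 4 = 0, 8 mod 8 = 0.

x ≡ 8 (mod 72).


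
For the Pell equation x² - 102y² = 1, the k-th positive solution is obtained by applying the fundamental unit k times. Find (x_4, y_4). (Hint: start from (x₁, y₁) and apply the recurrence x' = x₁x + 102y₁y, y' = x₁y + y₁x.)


Step 1: Find the fundamental solution (x₁, y₁) of x² - 102y² = 1.
  Expand √102 as a continued fraction. a₀ = ⌊√102⌋ = 10; iterate m_{k+1} = d_k·a_k − m_k, d_{k+1} = (102 − m_{k+1}²)/d_k, a_{k+1} = ⌊(a₀ + m_{k+1})/d_{k+1}⌋ (starting m₀ = 0, d₀ = 1), with convergents p_k = a_k·p_{k-1} + p_{k-2}, q_k = a_k·q_{k-1} + q_{k-2} (p₋₁ = 1, q₋₁ = 0):
  k = 0: a₀ = 10; p₀/q₀ = 10/1; p₀² − 102·q₀² = 100 − 102 = -2.
  k = 1: m = 10, d = 2, a = ⌊(10 + 10)/2⌋ = 10; p/q = (10·10 + 1)/(10·1 + 0) = 101/10; p² − 102·q² = 10201 − 10200 = 1.
  The first convergent with p² − 102·q² = 1 gives the fundamental solution (x₁, y₁) = (101, 10).
Step 2: Apply the recurrence (x_{n+1}, y_{n+1}) = (x₁x_n + 102y₁y_n, x₁y_n + y₁x_n) repeatedly.
  From (x_1, y_1) = (101, 10): x_2 = 101·101 + 102·10·10 = 20401; y_2 = 101·10 + 10·101 = 2020.
  From (x_2, y_2) = (20401, 2020): x_3 = 101·20401 + 102·10·2020 = 4120901; y_3 = 101·2020 + 10·20401 = 408030.
  From (x_3, y_3) = (4120901, 408030): x_4 = 101·4120901 + 102·10·408030 = 832401601; y_4 = 101·408030 + 10·4120901 = 82420040.
Step 3: Verify x_4² - 102·y_4² = 692892425347363201 - 692892425347363200 = 1 (should be 1). ✓

(x_1, y_1) = (101, 10); (x_4, y_4) = (832401601, 82420040).


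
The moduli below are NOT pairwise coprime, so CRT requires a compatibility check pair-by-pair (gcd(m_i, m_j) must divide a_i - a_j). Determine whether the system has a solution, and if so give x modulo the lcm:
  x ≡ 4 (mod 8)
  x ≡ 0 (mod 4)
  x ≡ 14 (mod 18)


Moduli 8, 4, 18 are not pairwise coprime, so CRT works modulo lcm(m_i) when all pairwise compatibility conditions hold.
Pairwise compatibility: gcd(m_i, m_j) must divide a_i - a_j for every pair.
Merge one congruence at a time:
  Start: x ≡ 4 (mod 8).
  Combine with x ≡ 0 (mod 4): gcd(8, 4) = 4; 0 - 4 = -4, which IS divisible by 4, so compatible.
    Write x = 4 + 8·t and substitute into x ≡ 0 (mod 4): 8·t ≡ 0 − 4 = -4 (mod 4).
    Divide the congruence (and modulus) by g = 4: 2·t ≡ -1 (mod 1).
    Modulo 1 every t works; take t = 0.
    Then x = 4 + 8·0 = 4, valid modulo lcm(8, 4) = 8: x ≡ 4 (mod 8).
  Combine with x ≡ 14 (mod 18): gcd(8, 18) = 2; 14 - 4 = 10, which IS divisible by 2, so compatible.
    Write x = 4 + 8·t and substitute into x ≡ 14 (mod 18): 8·t ≡ 14 − 4 = 10 (mod 18).
    Divide the congruence (and modulus) by g = 2: 4·t ≡ 5 (mod 9).
    The inverse of 4 mod 9 is 7 (since 4·7 = 28 = 3·9 + 1), so t ≡ 7·5 = 35 ≡ 8 (mod 9).
    Then x = 4 + 8·8 = 68, valid modulo lcm(8, 18) = 72: x ≡ 68 (mod 72).
Verify: 68 mod 8 = 4, 68 mod 4 = 0, 68 mod 18 = 14.

x ≡ 68 (mod 72).


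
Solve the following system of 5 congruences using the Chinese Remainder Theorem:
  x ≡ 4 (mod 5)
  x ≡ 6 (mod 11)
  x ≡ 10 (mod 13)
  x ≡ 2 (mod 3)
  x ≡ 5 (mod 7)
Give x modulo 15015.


Product of moduli M = 5 · 11 · 13 · 3 · 7 = 15015.
Merge one congruence at a time:
  Start: x ≡ 4 (mod 5).
  Combine with x ≡ 6 (mod 11); new modulus lcm = 55.
    Write x = 4 + 5·t and substitute into x ≡ 6 (mod 11): 5·t ≡ 6 − 4 = 2 (mod 11).
    The inverse of 5 mod 11 is 9 (since 5·9 = 45 = 4·11 + 1), so t ≡ 9·2 = 18 ≡ 7 (mod 11).
    Then x = 4 + 5·7 = 39, valid modulo lcm(5, 11) = 55: x ≡ 39 (mod 55).
  Combine with x ≡ 10 (mod 13); new modulus lcm = 715.
    Write x = 39 + 55·t and substitute into x ≡ 10 (mod 13): 55·t ≡ 10 − 39 = -29 (mod 13).
    Reduce coefficients mod 13: 3·t ≡ 10 (mod 13).
    The inverse of 3 mod 13 is 9 (since 3·9 = 27 = 2·13 + 1), so t ≡ 9·10 = 90 ≡ 12 (mod 13).
    Then x = 39 + 55·12 = 699, valid modulo lcm(55, 13) = 715: x ≡ 699 (mod 715).
  Combine with x ≡ 2 (mod 3); new modulus lcm = 2145.
    Write x = 699 + 715·t and substitute into x ≡ 2 (mod 3): 715·t ≡ 2 − 699 = -697 (mod 3).
    Reduce coefficients mod 3: 1·t ≡ 2 (mod 3).
    So t ≡ 2 (mod 3).
    Then x = 699 + 715·2 = 2129, valid modulo lcm(715, 3) = 2145: x ≡ 2129 (mod 2145).
  Combine with x ≡ 5 (mod 7); new modulus lcm = 15015.
    Write x = 2129 + 2145·t and substitute into x ≡ 5 (mod 7): 2145·t ≡ 5 − 2129 = -2124 (mod 7).
    Reduce coefficients mod 7: 3·t ≡ 4 (mod 7).
    The inverse of 3 mod 7 is 5 (since 3·5 = 15 = 2·7 + 1), so t ≡ 5·4 = 20 ≡ 6 (mod 7).
    Then x = 2129 + 2145·6 = 14999, valid modulo lcm(2145, 7) = 15015: x ≡ 14999 (mod 15015).
Verify against each original: 14999 mod 5 = 4, 14999 mod 11 = 6, 14999 mod 13 = 10, 14999 mod 3 = 2, 14999 mod 7 = 5.

x ≡ 14999 (mod 15015).
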